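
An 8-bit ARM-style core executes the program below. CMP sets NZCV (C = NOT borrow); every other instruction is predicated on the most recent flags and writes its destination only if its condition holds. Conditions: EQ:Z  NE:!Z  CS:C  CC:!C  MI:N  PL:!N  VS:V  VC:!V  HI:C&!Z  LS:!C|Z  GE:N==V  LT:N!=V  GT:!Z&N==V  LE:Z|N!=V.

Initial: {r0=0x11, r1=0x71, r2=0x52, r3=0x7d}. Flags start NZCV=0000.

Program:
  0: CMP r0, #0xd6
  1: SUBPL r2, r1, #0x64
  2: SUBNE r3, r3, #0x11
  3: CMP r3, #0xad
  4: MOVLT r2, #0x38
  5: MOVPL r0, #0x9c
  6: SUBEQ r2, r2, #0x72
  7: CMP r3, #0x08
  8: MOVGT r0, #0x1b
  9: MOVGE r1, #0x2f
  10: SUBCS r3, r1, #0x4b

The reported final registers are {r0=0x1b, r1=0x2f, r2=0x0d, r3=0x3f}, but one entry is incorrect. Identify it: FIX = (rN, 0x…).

0: ✓ CMP  NZCV=0000
1: ✓ SUBPL  r2←0x0d
2: ✓ SUBNE  r3←0x6c
3: ✓ CMP  NZCV=1001
4: · MOVLT
5: · MOVPL
6: · SUBEQ
7: ✓ CMP  NZCV=0010
8: ✓ MOVGT  r0←0x1b
9: ✓ MOVGE  r1←0x2f
10: ✓ SUBCS  r3←0xe4

FIX = (r3, 0xe4)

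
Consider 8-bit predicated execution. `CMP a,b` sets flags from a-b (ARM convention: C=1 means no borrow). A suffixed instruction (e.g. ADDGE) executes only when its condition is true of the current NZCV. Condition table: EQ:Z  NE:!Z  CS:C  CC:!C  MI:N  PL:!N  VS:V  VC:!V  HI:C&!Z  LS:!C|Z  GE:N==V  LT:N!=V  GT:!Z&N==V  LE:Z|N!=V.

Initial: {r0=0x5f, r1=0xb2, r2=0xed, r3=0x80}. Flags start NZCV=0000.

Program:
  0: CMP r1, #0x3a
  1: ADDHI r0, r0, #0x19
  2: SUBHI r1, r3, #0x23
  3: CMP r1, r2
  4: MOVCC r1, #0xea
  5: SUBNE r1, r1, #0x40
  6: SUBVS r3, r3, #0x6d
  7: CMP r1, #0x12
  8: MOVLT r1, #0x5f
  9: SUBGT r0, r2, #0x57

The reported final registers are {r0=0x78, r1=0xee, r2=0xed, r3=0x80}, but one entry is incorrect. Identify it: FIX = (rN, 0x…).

[0] flags=0011 → (cmp)
[1] flags=0011 HI?T → r0=0x78
[2] flags=0011 HI?T → r1=0x5d
[3] flags=0000 → (cmp)
[4] flags=0000 CC?T → r1=0xea
[5] flags=0000 NE?T → r1=0xaa
[6] flags=0000 VS?F → skip
[7] flags=1010 → (cmp)
[8] flags=1010 LT?T → r1=0x5f
[9] flags=1010 GT?F → skip

FIX = (r1, 0x5f)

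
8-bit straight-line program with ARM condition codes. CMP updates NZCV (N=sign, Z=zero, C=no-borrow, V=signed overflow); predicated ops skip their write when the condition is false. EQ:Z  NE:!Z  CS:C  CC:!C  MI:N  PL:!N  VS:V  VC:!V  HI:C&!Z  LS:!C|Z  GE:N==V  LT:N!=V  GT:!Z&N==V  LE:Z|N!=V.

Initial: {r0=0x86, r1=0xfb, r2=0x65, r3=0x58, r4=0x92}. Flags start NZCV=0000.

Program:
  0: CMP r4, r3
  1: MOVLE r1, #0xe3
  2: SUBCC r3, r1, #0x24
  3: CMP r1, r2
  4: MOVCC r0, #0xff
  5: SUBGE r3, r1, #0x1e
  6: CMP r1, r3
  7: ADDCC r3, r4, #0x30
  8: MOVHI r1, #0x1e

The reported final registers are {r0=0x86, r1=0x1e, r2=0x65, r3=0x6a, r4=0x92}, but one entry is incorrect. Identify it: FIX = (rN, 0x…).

0: ✓ CMP  NZCV=0011
1: ✓ MOVLE  r1←0xe3
2: · SUBCC
3: ✓ CMP  NZCV=0011
4: · MOVCC
5: · SUBGE
6: ✓ CMP  NZCV=1010
7: · ADDCC
8: ✓ MOVHI  r1←0x1e

FIX = (r3, 0x58)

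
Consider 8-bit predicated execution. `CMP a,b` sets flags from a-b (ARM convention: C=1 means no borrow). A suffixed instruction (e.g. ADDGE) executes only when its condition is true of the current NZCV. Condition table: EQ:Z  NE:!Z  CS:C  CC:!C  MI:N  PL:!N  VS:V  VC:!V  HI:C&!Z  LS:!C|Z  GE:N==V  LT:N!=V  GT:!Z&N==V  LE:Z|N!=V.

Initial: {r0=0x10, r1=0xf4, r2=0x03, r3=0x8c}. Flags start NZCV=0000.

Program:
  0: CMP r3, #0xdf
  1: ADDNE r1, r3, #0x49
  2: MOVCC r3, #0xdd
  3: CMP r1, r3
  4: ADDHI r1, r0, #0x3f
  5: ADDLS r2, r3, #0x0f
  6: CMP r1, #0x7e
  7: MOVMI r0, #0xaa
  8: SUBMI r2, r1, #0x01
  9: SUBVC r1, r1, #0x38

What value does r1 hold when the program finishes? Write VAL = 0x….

VAL = 0xd5

0: ✓ CMP  NZCV=1000
1: ✓ ADDNE  r1←0xd5
2: ✓ MOVCC  r3←0xdd
3: ✓ CMP  NZCV=1000
4: · ADDHI
5: ✓ ADDLS  r2←0xec
6: ✓ CMP  NZCV=0011
7: · MOVMI
8: · SUBMI
9: · SUBVC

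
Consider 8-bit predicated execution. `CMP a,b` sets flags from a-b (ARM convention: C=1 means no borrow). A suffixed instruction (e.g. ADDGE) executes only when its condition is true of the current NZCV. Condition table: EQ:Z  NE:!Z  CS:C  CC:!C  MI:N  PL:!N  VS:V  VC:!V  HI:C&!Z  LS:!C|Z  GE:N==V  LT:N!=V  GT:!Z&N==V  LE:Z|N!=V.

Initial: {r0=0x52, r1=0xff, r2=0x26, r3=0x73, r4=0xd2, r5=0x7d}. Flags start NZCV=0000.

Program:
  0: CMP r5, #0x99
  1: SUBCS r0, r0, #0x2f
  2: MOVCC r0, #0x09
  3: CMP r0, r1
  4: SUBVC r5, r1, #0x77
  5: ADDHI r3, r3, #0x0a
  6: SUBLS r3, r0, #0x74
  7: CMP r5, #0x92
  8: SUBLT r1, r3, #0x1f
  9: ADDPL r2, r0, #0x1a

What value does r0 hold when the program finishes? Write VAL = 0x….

[0] flags=1001 → (cmp)
[1] flags=1001 CS?F → skip
[2] flags=1001 CC?T → r0=0x09
[3] flags=0000 → (cmp)
[4] flags=0000 VC?T → r5=0x88
[5] flags=0000 HI?F → skip
[6] flags=0000 LS?T → r3=0x95
[7] flags=1000 → (cmp)
[8] flags=1000 LT?T → r1=0x76
[9] flags=1000 PL?F → skip

VAL = 0x09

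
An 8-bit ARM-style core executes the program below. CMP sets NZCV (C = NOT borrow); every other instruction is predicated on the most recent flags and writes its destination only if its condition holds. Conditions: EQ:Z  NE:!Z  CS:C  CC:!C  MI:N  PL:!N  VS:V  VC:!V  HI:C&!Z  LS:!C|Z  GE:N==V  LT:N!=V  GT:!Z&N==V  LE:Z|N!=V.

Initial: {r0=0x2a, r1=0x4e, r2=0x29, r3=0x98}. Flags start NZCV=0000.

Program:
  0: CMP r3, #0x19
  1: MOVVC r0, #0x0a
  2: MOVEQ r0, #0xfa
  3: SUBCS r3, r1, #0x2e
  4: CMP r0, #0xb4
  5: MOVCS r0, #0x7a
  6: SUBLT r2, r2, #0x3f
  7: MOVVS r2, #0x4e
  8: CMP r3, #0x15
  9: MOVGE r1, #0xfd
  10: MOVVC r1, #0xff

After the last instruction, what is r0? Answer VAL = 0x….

0: ✓ CMP  NZCV=0011
1: · MOVVC
2: · MOVEQ
3: ✓ SUBCS  r3←0x20
4: ✓ CMP  NZCV=0000
5: · MOVCS
6: · SUBLT
7: · MOVVS
8: ✓ CMP  NZCV=0010
9: ✓ MOVGE  r1←0xfd
10: ✓ MOVVC  r1←0xff

VAL = 0x2a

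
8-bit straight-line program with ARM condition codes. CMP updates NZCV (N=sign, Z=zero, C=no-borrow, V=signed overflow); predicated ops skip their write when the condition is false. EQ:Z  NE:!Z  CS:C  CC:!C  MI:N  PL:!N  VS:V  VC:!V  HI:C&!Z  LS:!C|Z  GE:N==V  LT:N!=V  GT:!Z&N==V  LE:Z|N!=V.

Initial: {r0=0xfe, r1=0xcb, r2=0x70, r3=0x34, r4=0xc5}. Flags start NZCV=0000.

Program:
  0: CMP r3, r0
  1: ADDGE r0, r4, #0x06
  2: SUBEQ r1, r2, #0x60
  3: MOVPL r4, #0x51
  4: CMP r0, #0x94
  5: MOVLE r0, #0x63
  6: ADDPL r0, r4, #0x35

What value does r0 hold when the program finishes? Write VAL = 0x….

VAL = 0x86

[0] flags=0000 → (cmp)
[1] flags=0000 GE?T → r0=0xcb
[2] flags=0000 EQ?F → skip
[3] flags=0000 PL?T → r4=0x51
[4] flags=0010 → (cmp)
[5] flags=0010 LE?F → skip
[6] flags=0010 PL?T → r0=0x86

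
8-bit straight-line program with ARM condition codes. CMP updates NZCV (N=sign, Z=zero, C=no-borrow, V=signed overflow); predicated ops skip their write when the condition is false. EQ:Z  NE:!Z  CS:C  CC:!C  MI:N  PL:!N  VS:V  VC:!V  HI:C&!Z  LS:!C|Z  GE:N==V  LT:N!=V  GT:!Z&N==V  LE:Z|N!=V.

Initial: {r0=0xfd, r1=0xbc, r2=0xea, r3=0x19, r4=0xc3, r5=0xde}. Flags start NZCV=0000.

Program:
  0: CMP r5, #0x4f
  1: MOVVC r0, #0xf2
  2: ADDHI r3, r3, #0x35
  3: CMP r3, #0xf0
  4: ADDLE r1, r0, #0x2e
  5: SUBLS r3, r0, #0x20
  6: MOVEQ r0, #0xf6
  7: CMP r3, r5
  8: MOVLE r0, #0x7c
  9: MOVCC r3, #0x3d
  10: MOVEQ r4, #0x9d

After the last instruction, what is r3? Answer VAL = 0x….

[0] flags=1010 → (cmp)
[1] flags=1010 VC?T → r0=0xf2
[2] flags=1010 HI?T → r3=0x4e
[3] flags=0000 → (cmp)
[4] flags=0000 LE?F → skip
[5] flags=0000 LS?T → r3=0xd2
[6] flags=0000 EQ?F → skip
[7] flags=1000 → (cmp)
[8] flags=1000 LE?T → r0=0x7c
[9] flags=1000 CC?T → r3=0x3d
[10] flags=1000 EQ?F → skip

VAL = 0x3d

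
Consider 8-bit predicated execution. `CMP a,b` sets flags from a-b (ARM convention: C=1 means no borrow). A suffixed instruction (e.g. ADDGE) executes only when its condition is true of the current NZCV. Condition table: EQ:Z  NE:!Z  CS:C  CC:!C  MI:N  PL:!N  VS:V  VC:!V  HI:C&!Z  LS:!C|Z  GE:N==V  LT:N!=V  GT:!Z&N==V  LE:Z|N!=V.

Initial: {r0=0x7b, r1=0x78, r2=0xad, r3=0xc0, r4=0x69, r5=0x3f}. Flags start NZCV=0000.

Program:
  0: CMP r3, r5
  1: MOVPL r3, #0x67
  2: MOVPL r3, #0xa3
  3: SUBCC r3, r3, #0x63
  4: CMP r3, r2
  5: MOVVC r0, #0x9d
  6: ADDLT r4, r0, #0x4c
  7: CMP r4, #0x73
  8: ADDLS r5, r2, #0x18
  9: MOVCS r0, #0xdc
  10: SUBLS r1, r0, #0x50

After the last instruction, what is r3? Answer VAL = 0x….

VAL = 0xc0

0: ✓ CMP  NZCV=1010
1: · MOVPL
2: · MOVPL
3: · SUBCC
4: ✓ CMP  NZCV=0010
5: ✓ MOVVC  r0←0x9d
6: · ADDLT
7: ✓ CMP  NZCV=1000
8: ✓ ADDLS  r5←0xc5
9: · MOVCS
10: ✓ SUBLS  r1←0x4d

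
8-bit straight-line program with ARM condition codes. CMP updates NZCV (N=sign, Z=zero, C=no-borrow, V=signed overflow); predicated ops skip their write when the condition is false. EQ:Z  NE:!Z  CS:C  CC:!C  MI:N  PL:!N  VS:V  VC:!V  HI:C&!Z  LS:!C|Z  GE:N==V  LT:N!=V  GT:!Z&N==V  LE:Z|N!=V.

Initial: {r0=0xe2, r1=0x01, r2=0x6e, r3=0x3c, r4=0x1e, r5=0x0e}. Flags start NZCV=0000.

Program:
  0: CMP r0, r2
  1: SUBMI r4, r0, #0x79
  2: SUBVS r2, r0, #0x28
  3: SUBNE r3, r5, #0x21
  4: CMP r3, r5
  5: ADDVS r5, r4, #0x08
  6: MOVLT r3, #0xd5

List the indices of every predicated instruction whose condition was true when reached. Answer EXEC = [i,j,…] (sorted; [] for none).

EXEC = [2,3,6]

0: ✓ CMP  NZCV=0011
1: · SUBMI
2: ✓ SUBVS  r2←0xba
3: ✓ SUBNE  r3←0xed
4: ✓ CMP  NZCV=1010
5: · ADDVS
6: ✓ MOVLT  r3←0xd5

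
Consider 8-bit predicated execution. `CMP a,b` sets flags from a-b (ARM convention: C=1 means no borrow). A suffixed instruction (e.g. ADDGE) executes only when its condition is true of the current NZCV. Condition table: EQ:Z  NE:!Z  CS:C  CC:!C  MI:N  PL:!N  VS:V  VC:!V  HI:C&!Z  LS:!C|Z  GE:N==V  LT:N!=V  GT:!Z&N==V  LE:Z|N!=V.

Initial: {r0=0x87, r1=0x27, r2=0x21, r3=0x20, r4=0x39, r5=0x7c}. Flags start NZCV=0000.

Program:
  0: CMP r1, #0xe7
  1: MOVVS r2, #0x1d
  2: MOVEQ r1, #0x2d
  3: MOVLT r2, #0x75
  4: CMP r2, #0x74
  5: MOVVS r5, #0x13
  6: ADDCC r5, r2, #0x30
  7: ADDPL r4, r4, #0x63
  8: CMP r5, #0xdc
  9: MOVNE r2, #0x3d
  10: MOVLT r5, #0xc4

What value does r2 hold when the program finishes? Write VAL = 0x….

0: ✓ CMP  NZCV=0000
1: · MOVVS
2: · MOVEQ
3: · MOVLT
4: ✓ CMP  NZCV=1000
5: · MOVVS
6: ✓ ADDCC  r5←0x51
7: · ADDPL
8: ✓ CMP  NZCV=0000
9: ✓ MOVNE  r2←0x3d
10: · MOVLT

VAL = 0x3d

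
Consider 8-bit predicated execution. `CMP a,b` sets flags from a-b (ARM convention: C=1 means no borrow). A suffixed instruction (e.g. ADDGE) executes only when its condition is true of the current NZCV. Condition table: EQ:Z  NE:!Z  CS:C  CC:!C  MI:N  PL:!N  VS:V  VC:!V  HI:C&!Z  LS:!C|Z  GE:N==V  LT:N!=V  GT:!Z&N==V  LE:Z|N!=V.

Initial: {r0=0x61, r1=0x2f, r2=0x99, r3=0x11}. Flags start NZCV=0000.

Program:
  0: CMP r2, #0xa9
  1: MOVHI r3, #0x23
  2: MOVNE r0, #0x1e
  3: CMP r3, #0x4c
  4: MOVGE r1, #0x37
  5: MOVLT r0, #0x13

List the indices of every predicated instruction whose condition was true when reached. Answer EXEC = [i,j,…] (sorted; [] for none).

EXEC = [2,5]

0: ✓ CMP  NZCV=1000
1: · MOVHI
2: ✓ MOVNE  r0←0x1e
3: ✓ CMP  NZCV=1000
4: · MOVGE
5: ✓ MOVLT  r0←0x13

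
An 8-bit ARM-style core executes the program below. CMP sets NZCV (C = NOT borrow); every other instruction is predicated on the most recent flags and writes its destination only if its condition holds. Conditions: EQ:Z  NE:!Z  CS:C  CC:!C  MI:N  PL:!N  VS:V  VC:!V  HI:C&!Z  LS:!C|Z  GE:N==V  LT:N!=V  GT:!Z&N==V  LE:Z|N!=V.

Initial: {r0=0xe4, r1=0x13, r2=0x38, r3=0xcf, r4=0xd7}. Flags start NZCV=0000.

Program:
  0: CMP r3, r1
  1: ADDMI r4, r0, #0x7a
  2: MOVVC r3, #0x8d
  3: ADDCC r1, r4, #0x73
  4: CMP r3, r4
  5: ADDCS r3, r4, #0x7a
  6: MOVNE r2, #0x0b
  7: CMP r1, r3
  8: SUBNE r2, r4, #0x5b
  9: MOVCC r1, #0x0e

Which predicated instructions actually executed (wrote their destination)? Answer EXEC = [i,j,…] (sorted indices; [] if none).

EXEC = [1,2,5,6,8,9]

[0] flags=1010 → (cmp)
[1] flags=1010 MI?T → r4=0x5e
[2] flags=1010 VC?T → r3=0x8d
[3] flags=1010 CC?F → skip
[4] flags=0011 → (cmp)
[5] flags=0011 CS?T → r3=0xd8
[6] flags=0011 NE?T → r2=0x0b
[7] flags=0000 → (cmp)
[8] flags=0000 NE?T → r2=0x03
[9] flags=0000 CC?T → r1=0x0e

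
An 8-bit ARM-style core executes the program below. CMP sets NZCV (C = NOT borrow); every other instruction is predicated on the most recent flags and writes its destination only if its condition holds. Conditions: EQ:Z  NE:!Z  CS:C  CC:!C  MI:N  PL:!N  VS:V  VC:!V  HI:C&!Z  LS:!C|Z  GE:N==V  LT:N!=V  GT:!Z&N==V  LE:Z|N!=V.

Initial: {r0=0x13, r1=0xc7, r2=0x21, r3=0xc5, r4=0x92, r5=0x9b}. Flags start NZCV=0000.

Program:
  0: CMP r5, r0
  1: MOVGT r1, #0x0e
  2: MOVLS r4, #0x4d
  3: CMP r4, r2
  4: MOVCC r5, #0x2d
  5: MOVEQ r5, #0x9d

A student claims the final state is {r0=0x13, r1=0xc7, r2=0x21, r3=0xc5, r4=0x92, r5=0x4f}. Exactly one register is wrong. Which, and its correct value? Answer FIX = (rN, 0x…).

[0] flags=1010 → (cmp)
[1] flags=1010 GT?F → skip
[2] flags=1010 LS?F → skip
[3] flags=0011 → (cmp)
[4] flags=0011 CC?F → skip
[5] flags=0011 EQ?F → skip

FIX = (r5, 0x9b)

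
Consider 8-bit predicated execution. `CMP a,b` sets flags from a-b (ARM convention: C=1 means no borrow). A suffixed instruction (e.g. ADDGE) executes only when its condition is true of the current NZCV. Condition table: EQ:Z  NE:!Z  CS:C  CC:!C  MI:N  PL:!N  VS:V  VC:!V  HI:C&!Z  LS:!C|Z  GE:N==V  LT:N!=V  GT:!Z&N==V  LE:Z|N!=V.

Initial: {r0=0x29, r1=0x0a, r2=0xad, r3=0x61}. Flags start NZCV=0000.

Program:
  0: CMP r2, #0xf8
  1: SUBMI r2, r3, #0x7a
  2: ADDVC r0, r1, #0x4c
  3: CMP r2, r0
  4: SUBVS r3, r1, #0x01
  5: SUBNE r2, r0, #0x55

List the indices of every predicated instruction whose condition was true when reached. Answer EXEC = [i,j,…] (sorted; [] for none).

[0] flags=1000 → (cmp)
[1] flags=1000 MI?T → r2=0xe7
[2] flags=1000 VC?T → r0=0x56
[3] flags=1010 → (cmp)
[4] flags=1010 VS?F → skip
[5] flags=1010 NE?T → r2=0x01

EXEC = [1,2,5]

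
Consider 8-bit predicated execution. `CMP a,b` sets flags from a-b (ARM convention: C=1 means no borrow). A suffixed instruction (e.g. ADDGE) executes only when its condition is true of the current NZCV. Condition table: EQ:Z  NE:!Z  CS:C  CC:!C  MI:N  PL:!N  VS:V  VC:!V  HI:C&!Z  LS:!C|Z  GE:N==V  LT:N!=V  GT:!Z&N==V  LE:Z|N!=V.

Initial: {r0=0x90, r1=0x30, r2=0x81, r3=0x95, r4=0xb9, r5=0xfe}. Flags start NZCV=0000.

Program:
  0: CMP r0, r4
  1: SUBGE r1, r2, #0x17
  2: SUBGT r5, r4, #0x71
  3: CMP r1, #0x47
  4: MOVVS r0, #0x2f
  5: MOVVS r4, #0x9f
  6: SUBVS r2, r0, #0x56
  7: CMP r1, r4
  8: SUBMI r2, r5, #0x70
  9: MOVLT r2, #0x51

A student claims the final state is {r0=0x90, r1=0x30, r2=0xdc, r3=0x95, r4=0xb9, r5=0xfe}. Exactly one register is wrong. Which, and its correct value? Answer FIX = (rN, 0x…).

0: ✓ CMP  NZCV=1000
1: · SUBGE
2: · SUBGT
3: ✓ CMP  NZCV=1000
4: · MOVVS
5: · MOVVS
6: · SUBVS
7: ✓ CMP  NZCV=0000
8: · SUBMI
9: · MOVLT

FIX = (r2, 0x81)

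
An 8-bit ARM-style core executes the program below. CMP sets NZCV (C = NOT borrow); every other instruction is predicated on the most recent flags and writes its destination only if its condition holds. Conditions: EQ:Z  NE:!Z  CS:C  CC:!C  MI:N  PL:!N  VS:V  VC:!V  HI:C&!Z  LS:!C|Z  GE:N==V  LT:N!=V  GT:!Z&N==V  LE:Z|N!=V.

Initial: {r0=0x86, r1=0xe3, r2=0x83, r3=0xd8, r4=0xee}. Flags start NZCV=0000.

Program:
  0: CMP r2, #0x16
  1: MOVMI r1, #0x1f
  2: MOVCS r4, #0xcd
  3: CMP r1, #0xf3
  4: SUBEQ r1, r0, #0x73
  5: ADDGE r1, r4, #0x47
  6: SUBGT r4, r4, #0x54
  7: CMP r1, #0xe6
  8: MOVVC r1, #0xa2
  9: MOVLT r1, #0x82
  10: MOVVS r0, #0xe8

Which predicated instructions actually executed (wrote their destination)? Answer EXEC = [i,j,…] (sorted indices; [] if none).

EXEC = [2,8,9]

0: ✓ CMP  NZCV=0011
1: · MOVMI
2: ✓ MOVCS  r4←0xcd
3: ✓ CMP  NZCV=1000
4: · SUBEQ
5: · ADDGE
6: · SUBGT
7: ✓ CMP  NZCV=1000
8: ✓ MOVVC  r1←0xa2
9: ✓ MOVLT  r1←0x82
10: · MOVVS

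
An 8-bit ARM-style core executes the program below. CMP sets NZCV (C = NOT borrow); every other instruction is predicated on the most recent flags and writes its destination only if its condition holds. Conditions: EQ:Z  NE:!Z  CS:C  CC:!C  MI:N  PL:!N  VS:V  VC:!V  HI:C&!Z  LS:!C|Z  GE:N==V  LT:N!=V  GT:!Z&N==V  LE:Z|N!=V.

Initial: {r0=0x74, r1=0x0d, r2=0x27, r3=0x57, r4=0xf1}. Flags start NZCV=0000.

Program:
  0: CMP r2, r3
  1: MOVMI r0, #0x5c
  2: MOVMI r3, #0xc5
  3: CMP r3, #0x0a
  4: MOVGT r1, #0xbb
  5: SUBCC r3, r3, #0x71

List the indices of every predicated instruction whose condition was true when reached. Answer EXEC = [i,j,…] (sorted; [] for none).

0: ✓ CMP  NZCV=1000
1: ✓ MOVMI  r0←0x5c
2: ✓ MOVMI  r3←0xc5
3: ✓ CMP  NZCV=1010
4: · MOVGT
5: · SUBCC

EXEC = [1,2]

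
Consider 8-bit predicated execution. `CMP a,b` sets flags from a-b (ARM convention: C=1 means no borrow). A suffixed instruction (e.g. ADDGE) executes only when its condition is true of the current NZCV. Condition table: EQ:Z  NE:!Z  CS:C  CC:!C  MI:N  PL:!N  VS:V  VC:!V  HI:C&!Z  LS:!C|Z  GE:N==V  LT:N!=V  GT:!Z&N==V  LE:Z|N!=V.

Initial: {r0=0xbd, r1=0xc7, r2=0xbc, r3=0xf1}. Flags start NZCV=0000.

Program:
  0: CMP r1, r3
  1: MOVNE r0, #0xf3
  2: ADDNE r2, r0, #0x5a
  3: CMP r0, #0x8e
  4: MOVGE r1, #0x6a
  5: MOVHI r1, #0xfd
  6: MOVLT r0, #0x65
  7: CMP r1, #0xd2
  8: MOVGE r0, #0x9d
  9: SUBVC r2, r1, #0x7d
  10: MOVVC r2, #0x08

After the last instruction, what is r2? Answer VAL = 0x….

[0] flags=1000 → (cmp)
[1] flags=1000 NE?T → r0=0xf3
[2] flags=1000 NE?T → r2=0x4d
[3] flags=0010 → (cmp)
[4] flags=0010 GE?T → r1=0x6a
[5] flags=0010 HI?T → r1=0xfd
[6] flags=0010 LT?F → skip
[7] flags=0010 → (cmp)
[8] flags=0010 GE?T → r0=0x9d
[9] flags=0010 VC?T → r2=0x80
[10] flags=0010 VC?T → r2=0x08

VAL = 0x08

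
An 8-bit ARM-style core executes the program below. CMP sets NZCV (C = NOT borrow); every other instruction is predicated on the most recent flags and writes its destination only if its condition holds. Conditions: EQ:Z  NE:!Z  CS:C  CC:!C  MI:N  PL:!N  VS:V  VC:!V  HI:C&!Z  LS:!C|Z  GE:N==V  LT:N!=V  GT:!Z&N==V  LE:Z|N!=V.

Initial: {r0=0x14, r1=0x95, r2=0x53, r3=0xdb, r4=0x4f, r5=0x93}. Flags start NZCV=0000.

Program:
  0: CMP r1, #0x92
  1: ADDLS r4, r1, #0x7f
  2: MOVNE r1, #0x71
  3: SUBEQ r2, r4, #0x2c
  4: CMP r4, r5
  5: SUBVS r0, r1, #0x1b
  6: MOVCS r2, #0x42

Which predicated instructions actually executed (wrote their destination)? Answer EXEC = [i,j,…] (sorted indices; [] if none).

EXEC = [2,5]

0: ✓ CMP  NZCV=0010
1: · ADDLS
2: ✓ MOVNE  r1←0x71
3: · SUBEQ
4: ✓ CMP  NZCV=1001
5: ✓ SUBVS  r0←0x56
6: · MOVCS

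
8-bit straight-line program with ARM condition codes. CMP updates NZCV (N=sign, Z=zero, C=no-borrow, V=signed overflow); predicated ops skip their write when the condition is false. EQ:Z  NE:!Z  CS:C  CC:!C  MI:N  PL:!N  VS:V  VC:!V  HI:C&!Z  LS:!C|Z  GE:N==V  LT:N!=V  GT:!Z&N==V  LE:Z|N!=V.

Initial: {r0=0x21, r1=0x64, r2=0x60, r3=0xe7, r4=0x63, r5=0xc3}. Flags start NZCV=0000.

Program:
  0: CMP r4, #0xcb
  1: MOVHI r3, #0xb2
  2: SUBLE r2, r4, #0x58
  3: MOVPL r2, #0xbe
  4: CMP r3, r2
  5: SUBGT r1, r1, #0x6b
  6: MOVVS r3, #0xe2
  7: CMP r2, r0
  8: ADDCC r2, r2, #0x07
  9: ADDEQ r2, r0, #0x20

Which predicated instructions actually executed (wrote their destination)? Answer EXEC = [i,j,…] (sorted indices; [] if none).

0: ✓ CMP  NZCV=1001
1: · MOVHI
2: · SUBLE
3: · MOVPL
4: ✓ CMP  NZCV=1010
5: · SUBGT
6: · MOVVS
7: ✓ CMP  NZCV=0010
8: · ADDCC
9: · ADDEQ

EXEC = []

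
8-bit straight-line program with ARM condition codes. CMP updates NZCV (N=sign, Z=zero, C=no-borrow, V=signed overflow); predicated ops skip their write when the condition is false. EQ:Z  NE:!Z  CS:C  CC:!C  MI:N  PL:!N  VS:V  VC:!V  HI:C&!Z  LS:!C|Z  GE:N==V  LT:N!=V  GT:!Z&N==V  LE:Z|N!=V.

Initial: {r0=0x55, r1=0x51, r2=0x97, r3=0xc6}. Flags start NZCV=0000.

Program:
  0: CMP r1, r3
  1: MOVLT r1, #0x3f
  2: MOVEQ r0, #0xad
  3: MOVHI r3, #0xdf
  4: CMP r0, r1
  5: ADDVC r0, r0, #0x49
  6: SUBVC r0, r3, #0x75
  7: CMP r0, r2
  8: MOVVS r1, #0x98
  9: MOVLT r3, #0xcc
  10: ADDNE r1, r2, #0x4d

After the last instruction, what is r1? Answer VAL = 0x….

VAL = 0xe4

0: ✓ CMP  NZCV=1001
1: · MOVLT
2: · MOVEQ
3: · MOVHI
4: ✓ CMP  NZCV=0010
5: ✓ ADDVC  r0←0x9e
6: ✓ SUBVC  r0←0x51
7: ✓ CMP  NZCV=1001
8: ✓ MOVVS  r1←0x98
9: · MOVLT
10: ✓ ADDNE  r1←0xe4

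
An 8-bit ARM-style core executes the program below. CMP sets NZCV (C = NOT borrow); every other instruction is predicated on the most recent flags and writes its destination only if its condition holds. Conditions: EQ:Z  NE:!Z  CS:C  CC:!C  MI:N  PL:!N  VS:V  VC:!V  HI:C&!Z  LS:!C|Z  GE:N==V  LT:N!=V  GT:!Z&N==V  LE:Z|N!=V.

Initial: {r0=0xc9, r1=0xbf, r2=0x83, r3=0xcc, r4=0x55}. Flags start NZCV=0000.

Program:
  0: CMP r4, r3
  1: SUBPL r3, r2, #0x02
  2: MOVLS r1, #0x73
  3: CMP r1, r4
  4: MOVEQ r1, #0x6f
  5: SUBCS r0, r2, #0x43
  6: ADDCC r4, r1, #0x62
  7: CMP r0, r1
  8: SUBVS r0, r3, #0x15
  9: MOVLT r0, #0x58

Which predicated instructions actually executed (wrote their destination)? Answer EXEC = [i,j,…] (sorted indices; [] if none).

EXEC = [2,5,9]

0: ✓ CMP  NZCV=1001
1: · SUBPL
2: ✓ MOVLS  r1←0x73
3: ✓ CMP  NZCV=0010
4: · MOVEQ
5: ✓ SUBCS  r0←0x40
6: · ADDCC
7: ✓ CMP  NZCV=1000
8: · SUBVS
9: ✓ MOVLT  r0←0x58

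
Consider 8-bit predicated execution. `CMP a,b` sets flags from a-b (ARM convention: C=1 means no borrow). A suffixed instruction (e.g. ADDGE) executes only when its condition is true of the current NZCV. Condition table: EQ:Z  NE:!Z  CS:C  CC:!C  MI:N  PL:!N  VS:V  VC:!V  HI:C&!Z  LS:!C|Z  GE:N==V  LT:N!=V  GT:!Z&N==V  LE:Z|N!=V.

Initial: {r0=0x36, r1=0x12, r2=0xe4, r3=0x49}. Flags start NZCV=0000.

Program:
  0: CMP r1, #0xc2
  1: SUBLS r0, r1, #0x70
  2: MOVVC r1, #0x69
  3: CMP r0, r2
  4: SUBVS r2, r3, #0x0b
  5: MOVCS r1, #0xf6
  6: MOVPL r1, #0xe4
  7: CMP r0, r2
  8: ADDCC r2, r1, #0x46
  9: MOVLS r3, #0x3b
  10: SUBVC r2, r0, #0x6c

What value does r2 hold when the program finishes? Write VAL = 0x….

0: ✓ CMP  NZCV=0000
1: ✓ SUBLS  r0←0xa2
2: ✓ MOVVC  r1←0x69
3: ✓ CMP  NZCV=1000
4: · SUBVS
5: · MOVCS
6: · MOVPL
7: ✓ CMP  NZCV=1000
8: ✓ ADDCC  r2←0xaf
9: ✓ MOVLS  r3←0x3b
10: ✓ SUBVC  r2←0x36

VAL = 0x36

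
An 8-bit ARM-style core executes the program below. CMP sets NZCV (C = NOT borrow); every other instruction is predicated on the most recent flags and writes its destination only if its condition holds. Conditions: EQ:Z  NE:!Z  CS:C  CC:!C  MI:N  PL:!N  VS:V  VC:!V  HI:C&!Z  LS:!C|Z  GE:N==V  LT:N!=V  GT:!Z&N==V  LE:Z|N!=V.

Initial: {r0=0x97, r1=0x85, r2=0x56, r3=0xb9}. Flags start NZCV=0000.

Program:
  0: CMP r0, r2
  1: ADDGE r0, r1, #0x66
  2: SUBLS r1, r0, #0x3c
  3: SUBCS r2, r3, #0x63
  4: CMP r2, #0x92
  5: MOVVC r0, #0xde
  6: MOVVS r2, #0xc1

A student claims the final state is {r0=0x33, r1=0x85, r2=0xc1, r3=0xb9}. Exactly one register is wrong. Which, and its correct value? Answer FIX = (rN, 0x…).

FIX = (r0, 0x97)

0: ✓ CMP  NZCV=0011
1: · ADDGE
2: · SUBLS
3: ✓ SUBCS  r2←0x56
4: ✓ CMP  NZCV=1001
5: · MOVVC
6: ✓ MOVVS  r2←0xc1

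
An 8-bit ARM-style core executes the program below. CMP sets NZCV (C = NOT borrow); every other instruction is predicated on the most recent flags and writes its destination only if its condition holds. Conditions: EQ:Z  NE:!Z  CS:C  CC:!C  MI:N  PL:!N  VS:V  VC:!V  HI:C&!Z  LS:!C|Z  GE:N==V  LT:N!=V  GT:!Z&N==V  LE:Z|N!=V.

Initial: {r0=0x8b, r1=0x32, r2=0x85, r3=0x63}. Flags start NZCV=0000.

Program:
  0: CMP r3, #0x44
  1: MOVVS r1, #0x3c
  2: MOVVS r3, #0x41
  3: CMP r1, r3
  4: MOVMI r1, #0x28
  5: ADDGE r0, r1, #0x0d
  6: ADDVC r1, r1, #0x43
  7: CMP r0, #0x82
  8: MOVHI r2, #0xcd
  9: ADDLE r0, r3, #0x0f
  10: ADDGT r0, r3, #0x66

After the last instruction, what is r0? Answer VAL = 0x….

[0] flags=0010 → (cmp)
[1] flags=0010 VS?F → skip
[2] flags=0010 VS?F → skip
[3] flags=1000 → (cmp)
[4] flags=1000 MI?T → r1=0x28
[5] flags=1000 GE?F → skip
[6] flags=1000 VC?T → r1=0x6b
[7] flags=0010 → (cmp)
[8] flags=0010 HI?T → r2=0xcd
[9] flags=0010 LE?F → skip
[10] flags=0010 GT?T → r0=0xc9

VAL = 0xc9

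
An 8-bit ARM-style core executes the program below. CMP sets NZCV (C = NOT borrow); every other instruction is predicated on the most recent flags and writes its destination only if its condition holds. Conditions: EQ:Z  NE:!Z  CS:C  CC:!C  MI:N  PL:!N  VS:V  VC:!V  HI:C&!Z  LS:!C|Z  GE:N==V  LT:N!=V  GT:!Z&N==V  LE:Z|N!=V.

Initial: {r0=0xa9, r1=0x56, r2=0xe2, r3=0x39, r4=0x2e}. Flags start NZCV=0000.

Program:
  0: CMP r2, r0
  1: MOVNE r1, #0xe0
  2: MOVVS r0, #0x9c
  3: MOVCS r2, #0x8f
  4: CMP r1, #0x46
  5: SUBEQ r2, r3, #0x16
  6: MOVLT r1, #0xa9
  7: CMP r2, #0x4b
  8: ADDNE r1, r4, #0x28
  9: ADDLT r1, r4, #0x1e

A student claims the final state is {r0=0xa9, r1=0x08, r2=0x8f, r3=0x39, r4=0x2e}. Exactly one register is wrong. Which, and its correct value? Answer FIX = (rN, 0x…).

FIX = (r1, 0x4c)

0: ✓ CMP  NZCV=0010
1: ✓ MOVNE  r1←0xe0
2: · MOVVS
3: ✓ MOVCS  r2←0x8f
4: ✓ CMP  NZCV=1010
5: · SUBEQ
6: ✓ MOVLT  r1←0xa9
7: ✓ CMP  NZCV=0011
8: ✓ ADDNE  r1←0x56
9: ✓ ADDLT  r1←0x4c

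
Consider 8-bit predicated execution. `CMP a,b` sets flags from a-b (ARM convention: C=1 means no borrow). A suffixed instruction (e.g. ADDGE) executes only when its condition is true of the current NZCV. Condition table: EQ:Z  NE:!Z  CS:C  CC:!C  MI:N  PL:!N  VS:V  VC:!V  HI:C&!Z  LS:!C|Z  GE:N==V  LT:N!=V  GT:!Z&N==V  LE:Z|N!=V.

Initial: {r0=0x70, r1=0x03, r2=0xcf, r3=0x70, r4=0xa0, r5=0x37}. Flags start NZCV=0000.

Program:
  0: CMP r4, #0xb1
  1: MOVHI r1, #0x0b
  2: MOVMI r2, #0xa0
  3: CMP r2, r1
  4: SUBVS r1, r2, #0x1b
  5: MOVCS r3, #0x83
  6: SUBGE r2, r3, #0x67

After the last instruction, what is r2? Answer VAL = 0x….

VAL = 0xa0

[0] flags=1000 → (cmp)
[1] flags=1000 HI?F → skip
[2] flags=1000 MI?T → r2=0xa0
[3] flags=1010 → (cmp)
[4] flags=1010 VS?F → skip
[5] flags=1010 CS?T → r3=0x83
[6] flags=1010 GE?F → skip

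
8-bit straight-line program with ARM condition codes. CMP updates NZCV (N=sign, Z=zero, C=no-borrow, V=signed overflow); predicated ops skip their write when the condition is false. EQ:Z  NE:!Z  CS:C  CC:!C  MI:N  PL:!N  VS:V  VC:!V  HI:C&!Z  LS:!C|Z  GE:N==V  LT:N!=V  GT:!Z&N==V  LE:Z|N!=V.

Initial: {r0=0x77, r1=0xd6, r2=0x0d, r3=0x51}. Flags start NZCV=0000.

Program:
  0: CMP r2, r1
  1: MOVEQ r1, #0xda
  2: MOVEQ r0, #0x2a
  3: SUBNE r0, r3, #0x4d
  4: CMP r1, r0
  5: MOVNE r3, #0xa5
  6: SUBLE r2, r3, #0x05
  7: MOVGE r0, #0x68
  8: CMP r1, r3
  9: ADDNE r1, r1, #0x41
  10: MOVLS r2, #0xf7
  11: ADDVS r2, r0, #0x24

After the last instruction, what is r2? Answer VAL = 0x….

0: ✓ CMP  NZCV=0000
1: · MOVEQ
2: · MOVEQ
3: ✓ SUBNE  r0←0x04
4: ✓ CMP  NZCV=1010
5: ✓ MOVNE  r3←0xa5
6: ✓ SUBLE  r2←0xa0
7: · MOVGE
8: ✓ CMP  NZCV=0010
9: ✓ ADDNE  r1←0x17
10: · MOVLS
11: · ADDVS

VAL = 0xa0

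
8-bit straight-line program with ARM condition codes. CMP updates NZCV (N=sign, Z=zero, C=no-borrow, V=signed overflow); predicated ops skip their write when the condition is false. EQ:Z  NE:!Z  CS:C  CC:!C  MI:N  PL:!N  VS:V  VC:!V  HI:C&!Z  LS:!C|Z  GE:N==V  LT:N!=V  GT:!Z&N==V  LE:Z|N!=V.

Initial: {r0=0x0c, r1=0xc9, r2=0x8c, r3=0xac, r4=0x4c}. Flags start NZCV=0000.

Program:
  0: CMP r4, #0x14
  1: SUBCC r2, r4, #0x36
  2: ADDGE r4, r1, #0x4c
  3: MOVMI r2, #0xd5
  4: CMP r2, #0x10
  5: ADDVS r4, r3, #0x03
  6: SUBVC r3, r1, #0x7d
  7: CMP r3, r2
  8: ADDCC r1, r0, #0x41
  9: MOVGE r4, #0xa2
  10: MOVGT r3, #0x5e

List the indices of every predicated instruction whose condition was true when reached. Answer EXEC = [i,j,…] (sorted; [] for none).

[0] flags=0010 → (cmp)
[1] flags=0010 CC?F → skip
[2] flags=0010 GE?T → r4=0x15
[3] flags=0010 MI?F → skip
[4] flags=0011 → (cmp)
[5] flags=0011 VS?T → r4=0xaf
[6] flags=0011 VC?F → skip
[7] flags=0010 → (cmp)
[8] flags=0010 CC?F → skip
[9] flags=0010 GE?T → r4=0xa2
[10] flags=0010 GT?T → r3=0x5e

EXEC = [2,5,9,10]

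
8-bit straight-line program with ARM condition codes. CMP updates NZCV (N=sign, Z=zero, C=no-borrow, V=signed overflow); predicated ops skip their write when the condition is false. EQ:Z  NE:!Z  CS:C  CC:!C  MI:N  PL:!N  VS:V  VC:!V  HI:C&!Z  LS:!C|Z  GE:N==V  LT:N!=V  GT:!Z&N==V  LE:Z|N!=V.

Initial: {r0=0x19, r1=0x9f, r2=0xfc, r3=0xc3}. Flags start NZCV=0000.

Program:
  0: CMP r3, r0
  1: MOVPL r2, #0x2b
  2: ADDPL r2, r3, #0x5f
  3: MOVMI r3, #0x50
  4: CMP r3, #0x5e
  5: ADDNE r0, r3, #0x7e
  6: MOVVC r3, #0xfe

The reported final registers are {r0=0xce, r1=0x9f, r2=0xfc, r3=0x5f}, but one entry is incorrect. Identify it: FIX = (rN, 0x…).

0: ✓ CMP  NZCV=1010
1: · MOVPL
2: · ADDPL
3: ✓ MOVMI  r3←0x50
4: ✓ CMP  NZCV=1000
5: ✓ ADDNE  r0←0xce
6: ✓ MOVVC  r3←0xfe

FIX = (r3, 0xfe)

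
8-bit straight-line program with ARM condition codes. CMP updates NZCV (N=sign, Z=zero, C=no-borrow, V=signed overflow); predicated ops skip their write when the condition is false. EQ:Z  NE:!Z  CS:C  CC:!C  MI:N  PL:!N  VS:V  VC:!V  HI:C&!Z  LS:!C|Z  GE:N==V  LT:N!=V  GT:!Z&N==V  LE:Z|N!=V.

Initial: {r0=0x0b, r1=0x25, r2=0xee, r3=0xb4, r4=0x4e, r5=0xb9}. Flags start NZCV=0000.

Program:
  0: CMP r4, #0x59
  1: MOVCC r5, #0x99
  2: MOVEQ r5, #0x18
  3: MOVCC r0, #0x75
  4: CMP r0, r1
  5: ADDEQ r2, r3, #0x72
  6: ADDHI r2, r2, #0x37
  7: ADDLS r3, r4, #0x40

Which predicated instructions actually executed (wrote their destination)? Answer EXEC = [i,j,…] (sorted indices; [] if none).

0: ✓ CMP  NZCV=1000
1: ✓ MOVCC  r5←0x99
2: · MOVEQ
3: ✓ MOVCC  r0←0x75
4: ✓ CMP  NZCV=0010
5: · ADDEQ
6: ✓ ADDHI  r2←0x25
7: · ADDLS

EXEC = [1,3,6]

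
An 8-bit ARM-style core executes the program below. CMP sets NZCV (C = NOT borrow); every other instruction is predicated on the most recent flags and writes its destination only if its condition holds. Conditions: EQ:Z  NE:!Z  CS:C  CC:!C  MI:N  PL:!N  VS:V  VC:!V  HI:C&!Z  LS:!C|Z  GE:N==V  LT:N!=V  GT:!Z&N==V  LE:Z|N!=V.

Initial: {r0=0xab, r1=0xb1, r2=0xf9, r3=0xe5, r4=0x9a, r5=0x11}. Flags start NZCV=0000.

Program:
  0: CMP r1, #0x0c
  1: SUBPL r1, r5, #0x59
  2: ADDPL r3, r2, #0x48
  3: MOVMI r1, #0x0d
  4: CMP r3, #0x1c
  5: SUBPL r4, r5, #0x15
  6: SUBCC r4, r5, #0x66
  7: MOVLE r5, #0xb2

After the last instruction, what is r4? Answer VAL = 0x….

[0] flags=1010 → (cmp)
[1] flags=1010 PL?F → skip
[2] flags=1010 PL?F → skip
[3] flags=1010 MI?T → r1=0x0d
[4] flags=1010 → (cmp)
[5] flags=1010 PL?F → skip
[6] flags=1010 CC?F → skip
[7] flags=1010 LE?T → r5=0xb2

VAL = 0x9a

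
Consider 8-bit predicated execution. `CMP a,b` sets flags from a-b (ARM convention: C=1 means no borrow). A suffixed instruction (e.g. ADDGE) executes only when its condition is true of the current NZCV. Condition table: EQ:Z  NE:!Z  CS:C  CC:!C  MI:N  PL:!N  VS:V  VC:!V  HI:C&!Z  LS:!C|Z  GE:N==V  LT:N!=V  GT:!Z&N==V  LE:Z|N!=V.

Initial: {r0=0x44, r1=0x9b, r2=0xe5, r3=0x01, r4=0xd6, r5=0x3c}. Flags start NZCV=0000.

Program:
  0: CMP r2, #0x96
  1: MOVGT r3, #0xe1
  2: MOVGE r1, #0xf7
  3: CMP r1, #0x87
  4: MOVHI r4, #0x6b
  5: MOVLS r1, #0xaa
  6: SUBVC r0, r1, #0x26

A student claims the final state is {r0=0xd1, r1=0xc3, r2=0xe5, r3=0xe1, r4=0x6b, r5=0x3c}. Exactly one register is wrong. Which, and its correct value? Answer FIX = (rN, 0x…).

FIX = (r1, 0xf7)

[0] flags=0010 → (cmp)
[1] flags=0010 GT?T → r3=0xe1
[2] flags=0010 GE?T → r1=0xf7
[3] flags=0010 → (cmp)
[4] flags=0010 HI?T → r4=0x6b
[5] flags=0010 LS?F → skip
[6] flags=0010 VC?T → r0=0xd1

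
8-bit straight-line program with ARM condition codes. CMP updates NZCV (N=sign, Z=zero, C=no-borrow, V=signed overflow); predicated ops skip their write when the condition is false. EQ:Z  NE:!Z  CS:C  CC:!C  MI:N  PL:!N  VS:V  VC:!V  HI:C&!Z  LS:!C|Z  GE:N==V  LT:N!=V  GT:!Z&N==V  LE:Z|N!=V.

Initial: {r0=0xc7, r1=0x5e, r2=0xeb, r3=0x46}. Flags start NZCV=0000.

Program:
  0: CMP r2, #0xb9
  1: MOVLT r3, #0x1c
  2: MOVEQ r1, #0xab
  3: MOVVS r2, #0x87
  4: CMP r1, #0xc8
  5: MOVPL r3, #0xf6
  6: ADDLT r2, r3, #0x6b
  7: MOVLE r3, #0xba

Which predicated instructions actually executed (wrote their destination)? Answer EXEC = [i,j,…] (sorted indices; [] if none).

EXEC = []

[0] flags=0010 → (cmp)
[1] flags=0010 LT?F → skip
[2] flags=0010 EQ?F → skip
[3] flags=0010 VS?F → skip
[4] flags=1001 → (cmp)
[5] flags=1001 PL?F → skip
[6] flags=1001 LT?F → skip
[7] flags=1001 LE?F → skip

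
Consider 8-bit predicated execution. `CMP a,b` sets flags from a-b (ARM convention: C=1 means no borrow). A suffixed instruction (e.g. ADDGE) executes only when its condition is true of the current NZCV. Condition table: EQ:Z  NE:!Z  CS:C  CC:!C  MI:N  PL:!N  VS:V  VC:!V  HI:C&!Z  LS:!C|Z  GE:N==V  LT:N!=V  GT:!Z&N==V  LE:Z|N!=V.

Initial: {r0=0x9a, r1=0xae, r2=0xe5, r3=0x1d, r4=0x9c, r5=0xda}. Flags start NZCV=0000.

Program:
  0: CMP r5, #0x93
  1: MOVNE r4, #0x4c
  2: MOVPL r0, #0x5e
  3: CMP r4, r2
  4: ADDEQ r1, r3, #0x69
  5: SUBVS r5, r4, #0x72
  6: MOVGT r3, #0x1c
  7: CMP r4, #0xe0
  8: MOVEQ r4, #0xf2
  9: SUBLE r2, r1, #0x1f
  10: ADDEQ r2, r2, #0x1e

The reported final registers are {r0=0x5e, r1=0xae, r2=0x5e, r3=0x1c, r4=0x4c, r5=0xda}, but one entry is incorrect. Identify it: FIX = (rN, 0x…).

0: ✓ CMP  NZCV=0010
1: ✓ MOVNE  r4←0x4c
2: ✓ MOVPL  r0←0x5e
3: ✓ CMP  NZCV=0000
4: · ADDEQ
5: · SUBVS
6: ✓ MOVGT  r3←0x1c
7: ✓ CMP  NZCV=0000
8: · MOVEQ
9: · SUBLE
10: · ADDEQ

FIX = (r2, 0xe5)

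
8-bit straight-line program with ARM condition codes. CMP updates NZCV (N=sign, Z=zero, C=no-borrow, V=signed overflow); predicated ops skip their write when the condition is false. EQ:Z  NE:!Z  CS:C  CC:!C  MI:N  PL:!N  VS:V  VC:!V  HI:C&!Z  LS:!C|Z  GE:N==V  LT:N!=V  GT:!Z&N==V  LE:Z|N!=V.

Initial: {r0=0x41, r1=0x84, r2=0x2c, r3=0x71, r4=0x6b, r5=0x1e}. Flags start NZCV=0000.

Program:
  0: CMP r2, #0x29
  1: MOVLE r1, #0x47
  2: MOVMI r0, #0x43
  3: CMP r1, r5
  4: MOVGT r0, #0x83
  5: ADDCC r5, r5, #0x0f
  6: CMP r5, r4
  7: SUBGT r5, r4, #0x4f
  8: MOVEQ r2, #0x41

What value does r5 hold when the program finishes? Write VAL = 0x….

0: ✓ CMP  NZCV=0010
1: · MOVLE
2: · MOVMI
3: ✓ CMP  NZCV=0011
4: · MOVGT
5: · ADDCC
6: ✓ CMP  NZCV=1000
7: · SUBGT
8: · MOVEQ

VAL = 0x1e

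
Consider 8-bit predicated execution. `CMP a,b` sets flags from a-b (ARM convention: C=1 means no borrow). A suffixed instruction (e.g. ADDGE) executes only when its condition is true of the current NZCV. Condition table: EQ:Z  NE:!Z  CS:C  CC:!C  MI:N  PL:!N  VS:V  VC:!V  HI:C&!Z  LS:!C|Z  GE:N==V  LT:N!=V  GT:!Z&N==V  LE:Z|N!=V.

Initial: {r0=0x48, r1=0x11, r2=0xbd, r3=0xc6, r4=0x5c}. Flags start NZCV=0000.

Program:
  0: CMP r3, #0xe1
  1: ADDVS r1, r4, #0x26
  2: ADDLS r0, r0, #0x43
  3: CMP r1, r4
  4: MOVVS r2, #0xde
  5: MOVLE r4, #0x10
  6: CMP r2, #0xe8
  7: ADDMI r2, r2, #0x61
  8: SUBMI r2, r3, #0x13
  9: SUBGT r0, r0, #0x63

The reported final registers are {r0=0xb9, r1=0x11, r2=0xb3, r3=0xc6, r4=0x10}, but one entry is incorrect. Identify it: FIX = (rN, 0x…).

0: ✓ CMP  NZCV=1000
1: · ADDVS
2: ✓ ADDLS  r0←0x8b
3: ✓ CMP  NZCV=1000
4: · MOVVS
5: ✓ MOVLE  r4←0x10
6: ✓ CMP  NZCV=1000
7: ✓ ADDMI  r2←0x1e
8: ✓ SUBMI  r2←0xb3
9: · SUBGT

FIX = (r0, 0x8b)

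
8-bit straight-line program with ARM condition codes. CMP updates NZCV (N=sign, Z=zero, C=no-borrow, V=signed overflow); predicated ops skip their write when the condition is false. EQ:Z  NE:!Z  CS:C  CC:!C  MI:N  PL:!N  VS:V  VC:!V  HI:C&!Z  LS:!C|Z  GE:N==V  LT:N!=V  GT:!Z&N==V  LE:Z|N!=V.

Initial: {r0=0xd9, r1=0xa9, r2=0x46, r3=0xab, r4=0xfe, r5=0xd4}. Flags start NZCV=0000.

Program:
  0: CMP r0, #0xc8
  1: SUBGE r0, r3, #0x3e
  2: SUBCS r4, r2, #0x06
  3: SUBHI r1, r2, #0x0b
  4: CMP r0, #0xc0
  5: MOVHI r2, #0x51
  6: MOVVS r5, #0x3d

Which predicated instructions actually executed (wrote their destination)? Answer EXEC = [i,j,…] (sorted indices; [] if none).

EXEC = [1,2,3,6]

[0] flags=0010 → (cmp)
[1] flags=0010 GE?T → r0=0x6d
[2] flags=0010 CS?T → r4=0x40
[3] flags=0010 HI?T → r1=0x3b
[4] flags=1001 → (cmp)
[5] flags=1001 HI?F → skip
[6] flags=1001 VS?T → r5=0x3d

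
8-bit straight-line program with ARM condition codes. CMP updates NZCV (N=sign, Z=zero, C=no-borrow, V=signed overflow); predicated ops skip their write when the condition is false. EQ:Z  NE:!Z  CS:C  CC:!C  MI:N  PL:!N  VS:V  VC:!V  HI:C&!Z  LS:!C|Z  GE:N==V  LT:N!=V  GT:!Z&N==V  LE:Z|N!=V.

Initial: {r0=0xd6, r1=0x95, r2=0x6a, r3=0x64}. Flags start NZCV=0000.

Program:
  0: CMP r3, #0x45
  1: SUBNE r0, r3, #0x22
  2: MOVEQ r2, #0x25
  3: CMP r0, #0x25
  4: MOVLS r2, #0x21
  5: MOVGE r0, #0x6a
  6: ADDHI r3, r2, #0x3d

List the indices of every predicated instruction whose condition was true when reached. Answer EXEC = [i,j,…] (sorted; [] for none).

0: ✓ CMP  NZCV=0010
1: ✓ SUBNE  r0←0x42
2: · MOVEQ
3: ✓ CMP  NZCV=0010
4: · MOVLS
5: ✓ MOVGE  r0←0x6a
6: ✓ ADDHI  r3←0xa7

EXEC = [1,5,6]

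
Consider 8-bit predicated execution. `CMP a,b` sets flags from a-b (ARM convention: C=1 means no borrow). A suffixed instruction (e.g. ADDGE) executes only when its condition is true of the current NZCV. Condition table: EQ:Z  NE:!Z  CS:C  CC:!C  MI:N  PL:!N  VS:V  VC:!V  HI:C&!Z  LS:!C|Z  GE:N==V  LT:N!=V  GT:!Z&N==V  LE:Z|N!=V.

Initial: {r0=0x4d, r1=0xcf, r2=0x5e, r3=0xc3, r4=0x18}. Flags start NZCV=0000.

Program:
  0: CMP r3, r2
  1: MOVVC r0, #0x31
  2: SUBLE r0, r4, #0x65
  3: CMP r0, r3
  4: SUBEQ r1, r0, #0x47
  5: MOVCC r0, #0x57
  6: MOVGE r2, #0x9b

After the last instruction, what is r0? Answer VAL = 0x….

VAL = 0x57

[0] flags=0011 → (cmp)
[1] flags=0011 VC?F → skip
[2] flags=0011 LE?T → r0=0xb3
[3] flags=1000 → (cmp)
[4] flags=1000 EQ?F → skip
[5] flags=1000 CC?T → r0=0x57
[6] flags=1000 GE?F → skip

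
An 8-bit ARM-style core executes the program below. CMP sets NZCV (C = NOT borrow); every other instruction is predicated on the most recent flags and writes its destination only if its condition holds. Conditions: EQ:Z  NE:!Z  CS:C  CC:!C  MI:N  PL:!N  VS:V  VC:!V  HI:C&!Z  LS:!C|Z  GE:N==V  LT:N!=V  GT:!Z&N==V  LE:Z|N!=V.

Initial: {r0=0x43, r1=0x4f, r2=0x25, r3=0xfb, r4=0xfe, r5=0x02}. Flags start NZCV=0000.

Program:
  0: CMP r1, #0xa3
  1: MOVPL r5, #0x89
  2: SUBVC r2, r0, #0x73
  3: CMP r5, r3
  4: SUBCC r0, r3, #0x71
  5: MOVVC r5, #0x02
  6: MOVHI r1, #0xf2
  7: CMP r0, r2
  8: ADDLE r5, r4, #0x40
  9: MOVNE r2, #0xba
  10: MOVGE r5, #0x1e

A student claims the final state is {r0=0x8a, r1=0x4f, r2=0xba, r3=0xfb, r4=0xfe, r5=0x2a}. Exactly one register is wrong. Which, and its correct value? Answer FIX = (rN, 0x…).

0: ✓ CMP  NZCV=1001
1: · MOVPL
2: · SUBVC
3: ✓ CMP  NZCV=0000
4: ✓ SUBCC  r0←0x8a
5: ✓ MOVVC  r5←0x02
6: · MOVHI
7: ✓ CMP  NZCV=0011
8: ✓ ADDLE  r5←0x3e
9: ✓ MOVNE  r2←0xba
10: · MOVGE

FIX = (r5, 0x3e)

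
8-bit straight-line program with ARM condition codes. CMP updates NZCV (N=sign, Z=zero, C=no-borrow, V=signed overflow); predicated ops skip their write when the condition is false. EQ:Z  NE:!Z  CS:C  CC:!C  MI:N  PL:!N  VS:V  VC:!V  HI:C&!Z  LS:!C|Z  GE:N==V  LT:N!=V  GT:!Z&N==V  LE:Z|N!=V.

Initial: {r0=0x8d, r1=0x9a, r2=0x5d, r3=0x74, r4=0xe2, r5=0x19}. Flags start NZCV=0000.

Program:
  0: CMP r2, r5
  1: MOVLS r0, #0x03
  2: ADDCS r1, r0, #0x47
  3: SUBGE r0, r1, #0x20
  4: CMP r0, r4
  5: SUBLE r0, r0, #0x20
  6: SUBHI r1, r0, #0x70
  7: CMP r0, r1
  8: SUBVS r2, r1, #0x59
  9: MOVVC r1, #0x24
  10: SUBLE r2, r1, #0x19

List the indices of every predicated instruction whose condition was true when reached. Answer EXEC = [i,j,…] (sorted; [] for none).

EXEC = [2,3,5,9,10]

[0] flags=0010 → (cmp)
[1] flags=0010 LS?F → skip
[2] flags=0010 CS?T → r1=0xd4
[3] flags=0010 GE?T → r0=0xb4
[4] flags=1000 → (cmp)
[5] flags=1000 LE?T → r0=0x94
[6] flags=1000 HI?F → skip
[7] flags=1000 → (cmp)
[8] flags=1000 VS?F → skip
[9] flags=1000 VC?T → r1=0x24
[10] flags=1000 LE?T → r2=0x0b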